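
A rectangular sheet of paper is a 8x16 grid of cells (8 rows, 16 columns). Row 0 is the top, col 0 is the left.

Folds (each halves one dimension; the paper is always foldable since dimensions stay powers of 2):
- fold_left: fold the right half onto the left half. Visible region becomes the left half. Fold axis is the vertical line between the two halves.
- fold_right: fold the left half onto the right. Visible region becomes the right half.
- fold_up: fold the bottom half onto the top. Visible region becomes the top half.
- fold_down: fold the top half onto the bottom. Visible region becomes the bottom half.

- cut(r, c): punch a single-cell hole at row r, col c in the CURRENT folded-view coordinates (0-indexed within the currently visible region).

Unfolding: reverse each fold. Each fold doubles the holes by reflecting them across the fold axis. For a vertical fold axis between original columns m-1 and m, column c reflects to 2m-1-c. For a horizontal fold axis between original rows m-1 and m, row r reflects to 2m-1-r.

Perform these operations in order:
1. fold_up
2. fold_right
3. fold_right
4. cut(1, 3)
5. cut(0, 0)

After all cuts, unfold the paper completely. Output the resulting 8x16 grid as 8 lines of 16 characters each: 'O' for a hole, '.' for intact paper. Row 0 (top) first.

Answer: ...OO......OO...
O......OO......O
................
................
................
................
O......OO......O
...OO......OO...

Derivation:
Op 1 fold_up: fold axis h@4; visible region now rows[0,4) x cols[0,16) = 4x16
Op 2 fold_right: fold axis v@8; visible region now rows[0,4) x cols[8,16) = 4x8
Op 3 fold_right: fold axis v@12; visible region now rows[0,4) x cols[12,16) = 4x4
Op 4 cut(1, 3): punch at orig (1,15); cuts so far [(1, 15)]; region rows[0,4) x cols[12,16) = 4x4
Op 5 cut(0, 0): punch at orig (0,12); cuts so far [(0, 12), (1, 15)]; region rows[0,4) x cols[12,16) = 4x4
Unfold 1 (reflect across v@12): 4 holes -> [(0, 11), (0, 12), (1, 8), (1, 15)]
Unfold 2 (reflect across v@8): 8 holes -> [(0, 3), (0, 4), (0, 11), (0, 12), (1, 0), (1, 7), (1, 8), (1, 15)]
Unfold 3 (reflect across h@4): 16 holes -> [(0, 3), (0, 4), (0, 11), (0, 12), (1, 0), (1, 7), (1, 8), (1, 15), (6, 0), (6, 7), (6, 8), (6, 15), (7, 3), (7, 4), (7, 11), (7, 12)]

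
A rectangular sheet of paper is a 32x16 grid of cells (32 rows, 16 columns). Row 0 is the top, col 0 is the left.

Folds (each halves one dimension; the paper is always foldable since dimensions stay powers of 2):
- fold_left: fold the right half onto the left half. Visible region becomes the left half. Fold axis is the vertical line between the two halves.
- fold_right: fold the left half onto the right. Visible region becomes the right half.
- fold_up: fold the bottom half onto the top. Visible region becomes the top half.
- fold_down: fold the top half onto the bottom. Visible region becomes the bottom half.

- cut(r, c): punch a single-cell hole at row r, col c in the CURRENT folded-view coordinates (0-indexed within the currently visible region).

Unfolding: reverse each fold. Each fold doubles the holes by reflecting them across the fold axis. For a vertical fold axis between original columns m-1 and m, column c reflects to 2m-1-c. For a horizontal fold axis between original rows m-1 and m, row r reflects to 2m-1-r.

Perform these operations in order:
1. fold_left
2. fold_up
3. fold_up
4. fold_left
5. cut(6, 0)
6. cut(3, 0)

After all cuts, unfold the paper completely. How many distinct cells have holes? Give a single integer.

Op 1 fold_left: fold axis v@8; visible region now rows[0,32) x cols[0,8) = 32x8
Op 2 fold_up: fold axis h@16; visible region now rows[0,16) x cols[0,8) = 16x8
Op 3 fold_up: fold axis h@8; visible region now rows[0,8) x cols[0,8) = 8x8
Op 4 fold_left: fold axis v@4; visible region now rows[0,8) x cols[0,4) = 8x4
Op 5 cut(6, 0): punch at orig (6,0); cuts so far [(6, 0)]; region rows[0,8) x cols[0,4) = 8x4
Op 6 cut(3, 0): punch at orig (3,0); cuts so far [(3, 0), (6, 0)]; region rows[0,8) x cols[0,4) = 8x4
Unfold 1 (reflect across v@4): 4 holes -> [(3, 0), (3, 7), (6, 0), (6, 7)]
Unfold 2 (reflect across h@8): 8 holes -> [(3, 0), (3, 7), (6, 0), (6, 7), (9, 0), (9, 7), (12, 0), (12, 7)]
Unfold 3 (reflect across h@16): 16 holes -> [(3, 0), (3, 7), (6, 0), (6, 7), (9, 0), (9, 7), (12, 0), (12, 7), (19, 0), (19, 7), (22, 0), (22, 7), (25, 0), (25, 7), (28, 0), (28, 7)]
Unfold 4 (reflect across v@8): 32 holes -> [(3, 0), (3, 7), (3, 8), (3, 15), (6, 0), (6, 7), (6, 8), (6, 15), (9, 0), (9, 7), (9, 8), (9, 15), (12, 0), (12, 7), (12, 8), (12, 15), (19, 0), (19, 7), (19, 8), (19, 15), (22, 0), (22, 7), (22, 8), (22, 15), (25, 0), (25, 7), (25, 8), (25, 15), (28, 0), (28, 7), (28, 8), (28, 15)]

Answer: 32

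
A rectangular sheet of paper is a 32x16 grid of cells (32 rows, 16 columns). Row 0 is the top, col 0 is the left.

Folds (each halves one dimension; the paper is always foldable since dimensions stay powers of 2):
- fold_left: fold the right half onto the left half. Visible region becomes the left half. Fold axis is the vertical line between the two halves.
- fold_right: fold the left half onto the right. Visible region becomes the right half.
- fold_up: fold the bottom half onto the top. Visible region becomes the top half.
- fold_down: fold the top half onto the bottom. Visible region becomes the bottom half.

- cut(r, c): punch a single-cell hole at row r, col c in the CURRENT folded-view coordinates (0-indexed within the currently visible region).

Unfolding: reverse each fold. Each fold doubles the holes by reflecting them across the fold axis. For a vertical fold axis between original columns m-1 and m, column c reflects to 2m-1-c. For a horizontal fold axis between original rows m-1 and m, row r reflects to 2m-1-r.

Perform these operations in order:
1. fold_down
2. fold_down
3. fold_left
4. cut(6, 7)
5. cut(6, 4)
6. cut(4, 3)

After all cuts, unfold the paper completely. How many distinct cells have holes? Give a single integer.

Op 1 fold_down: fold axis h@16; visible region now rows[16,32) x cols[0,16) = 16x16
Op 2 fold_down: fold axis h@24; visible region now rows[24,32) x cols[0,16) = 8x16
Op 3 fold_left: fold axis v@8; visible region now rows[24,32) x cols[0,8) = 8x8
Op 4 cut(6, 7): punch at orig (30,7); cuts so far [(30, 7)]; region rows[24,32) x cols[0,8) = 8x8
Op 5 cut(6, 4): punch at orig (30,4); cuts so far [(30, 4), (30, 7)]; region rows[24,32) x cols[0,8) = 8x8
Op 6 cut(4, 3): punch at orig (28,3); cuts so far [(28, 3), (30, 4), (30, 7)]; region rows[24,32) x cols[0,8) = 8x8
Unfold 1 (reflect across v@8): 6 holes -> [(28, 3), (28, 12), (30, 4), (30, 7), (30, 8), (30, 11)]
Unfold 2 (reflect across h@24): 12 holes -> [(17, 4), (17, 7), (17, 8), (17, 11), (19, 3), (19, 12), (28, 3), (28, 12), (30, 4), (30, 7), (30, 8), (30, 11)]
Unfold 3 (reflect across h@16): 24 holes -> [(1, 4), (1, 7), (1, 8), (1, 11), (3, 3), (3, 12), (12, 3), (12, 12), (14, 4), (14, 7), (14, 8), (14, 11), (17, 4), (17, 7), (17, 8), (17, 11), (19, 3), (19, 12), (28, 3), (28, 12), (30, 4), (30, 7), (30, 8), (30, 11)]

Answer: 24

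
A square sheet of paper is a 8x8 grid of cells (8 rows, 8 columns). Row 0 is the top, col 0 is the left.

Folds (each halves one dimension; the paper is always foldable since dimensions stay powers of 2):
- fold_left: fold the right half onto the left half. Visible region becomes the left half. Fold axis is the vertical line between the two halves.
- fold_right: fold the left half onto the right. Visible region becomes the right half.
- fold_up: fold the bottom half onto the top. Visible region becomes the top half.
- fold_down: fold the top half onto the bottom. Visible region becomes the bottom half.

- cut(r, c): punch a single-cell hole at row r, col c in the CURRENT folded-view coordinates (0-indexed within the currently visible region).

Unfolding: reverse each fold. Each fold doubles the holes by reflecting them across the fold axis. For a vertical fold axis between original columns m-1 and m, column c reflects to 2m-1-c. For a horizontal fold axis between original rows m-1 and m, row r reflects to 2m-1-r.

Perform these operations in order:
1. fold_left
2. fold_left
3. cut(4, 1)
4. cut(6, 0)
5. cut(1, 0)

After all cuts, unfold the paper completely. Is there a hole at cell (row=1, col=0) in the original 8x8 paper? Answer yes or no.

Answer: yes

Derivation:
Op 1 fold_left: fold axis v@4; visible region now rows[0,8) x cols[0,4) = 8x4
Op 2 fold_left: fold axis v@2; visible region now rows[0,8) x cols[0,2) = 8x2
Op 3 cut(4, 1): punch at orig (4,1); cuts so far [(4, 1)]; region rows[0,8) x cols[0,2) = 8x2
Op 4 cut(6, 0): punch at orig (6,0); cuts so far [(4, 1), (6, 0)]; region rows[0,8) x cols[0,2) = 8x2
Op 5 cut(1, 0): punch at orig (1,0); cuts so far [(1, 0), (4, 1), (6, 0)]; region rows[0,8) x cols[0,2) = 8x2
Unfold 1 (reflect across v@2): 6 holes -> [(1, 0), (1, 3), (4, 1), (4, 2), (6, 0), (6, 3)]
Unfold 2 (reflect across v@4): 12 holes -> [(1, 0), (1, 3), (1, 4), (1, 7), (4, 1), (4, 2), (4, 5), (4, 6), (6, 0), (6, 3), (6, 4), (6, 7)]
Holes: [(1, 0), (1, 3), (1, 4), (1, 7), (4, 1), (4, 2), (4, 5), (4, 6), (6, 0), (6, 3), (6, 4), (6, 7)]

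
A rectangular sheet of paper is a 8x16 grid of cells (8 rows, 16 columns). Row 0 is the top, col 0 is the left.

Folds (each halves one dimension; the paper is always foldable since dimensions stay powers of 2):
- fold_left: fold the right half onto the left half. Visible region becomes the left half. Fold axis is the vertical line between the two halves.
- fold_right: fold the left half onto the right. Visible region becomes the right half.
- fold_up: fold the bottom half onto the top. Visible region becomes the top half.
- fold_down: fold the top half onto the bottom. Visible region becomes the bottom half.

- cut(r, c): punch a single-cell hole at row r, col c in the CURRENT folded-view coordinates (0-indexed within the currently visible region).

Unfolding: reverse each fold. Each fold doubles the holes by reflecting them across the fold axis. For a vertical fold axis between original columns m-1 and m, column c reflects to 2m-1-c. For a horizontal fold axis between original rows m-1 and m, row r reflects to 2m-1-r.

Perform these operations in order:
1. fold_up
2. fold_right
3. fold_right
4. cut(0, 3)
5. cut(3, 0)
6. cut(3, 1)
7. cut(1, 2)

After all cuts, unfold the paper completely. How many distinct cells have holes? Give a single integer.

Answer: 32

Derivation:
Op 1 fold_up: fold axis h@4; visible region now rows[0,4) x cols[0,16) = 4x16
Op 2 fold_right: fold axis v@8; visible region now rows[0,4) x cols[8,16) = 4x8
Op 3 fold_right: fold axis v@12; visible region now rows[0,4) x cols[12,16) = 4x4
Op 4 cut(0, 3): punch at orig (0,15); cuts so far [(0, 15)]; region rows[0,4) x cols[12,16) = 4x4
Op 5 cut(3, 0): punch at orig (3,12); cuts so far [(0, 15), (3, 12)]; region rows[0,4) x cols[12,16) = 4x4
Op 6 cut(3, 1): punch at orig (3,13); cuts so far [(0, 15), (3, 12), (3, 13)]; region rows[0,4) x cols[12,16) = 4x4
Op 7 cut(1, 2): punch at orig (1,14); cuts so far [(0, 15), (1, 14), (3, 12), (3, 13)]; region rows[0,4) x cols[12,16) = 4x4
Unfold 1 (reflect across v@12): 8 holes -> [(0, 8), (0, 15), (1, 9), (1, 14), (3, 10), (3, 11), (3, 12), (3, 13)]
Unfold 2 (reflect across v@8): 16 holes -> [(0, 0), (0, 7), (0, 8), (0, 15), (1, 1), (1, 6), (1, 9), (1, 14), (3, 2), (3, 3), (3, 4), (3, 5), (3, 10), (3, 11), (3, 12), (3, 13)]
Unfold 3 (reflect across h@4): 32 holes -> [(0, 0), (0, 7), (0, 8), (0, 15), (1, 1), (1, 6), (1, 9), (1, 14), (3, 2), (3, 3), (3, 4), (3, 5), (3, 10), (3, 11), (3, 12), (3, 13), (4, 2), (4, 3), (4, 4), (4, 5), (4, 10), (4, 11), (4, 12), (4, 13), (6, 1), (6, 6), (6, 9), (6, 14), (7, 0), (7, 7), (7, 8), (7, 15)]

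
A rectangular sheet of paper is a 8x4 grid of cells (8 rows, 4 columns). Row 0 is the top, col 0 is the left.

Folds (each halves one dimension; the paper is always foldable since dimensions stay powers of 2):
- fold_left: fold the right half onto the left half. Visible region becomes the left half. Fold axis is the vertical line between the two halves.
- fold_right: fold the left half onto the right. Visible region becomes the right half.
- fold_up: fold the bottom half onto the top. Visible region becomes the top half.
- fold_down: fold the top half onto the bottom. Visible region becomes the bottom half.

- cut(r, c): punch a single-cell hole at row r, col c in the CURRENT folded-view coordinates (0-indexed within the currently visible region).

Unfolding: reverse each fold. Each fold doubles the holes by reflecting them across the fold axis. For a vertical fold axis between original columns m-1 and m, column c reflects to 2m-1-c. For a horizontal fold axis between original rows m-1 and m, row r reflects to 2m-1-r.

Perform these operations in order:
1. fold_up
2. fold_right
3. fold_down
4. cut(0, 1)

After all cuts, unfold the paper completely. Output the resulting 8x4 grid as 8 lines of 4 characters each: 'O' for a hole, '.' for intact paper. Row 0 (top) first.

Answer: ....
O..O
O..O
....
....
O..O
O..O
....

Derivation:
Op 1 fold_up: fold axis h@4; visible region now rows[0,4) x cols[0,4) = 4x4
Op 2 fold_right: fold axis v@2; visible region now rows[0,4) x cols[2,4) = 4x2
Op 3 fold_down: fold axis h@2; visible region now rows[2,4) x cols[2,4) = 2x2
Op 4 cut(0, 1): punch at orig (2,3); cuts so far [(2, 3)]; region rows[2,4) x cols[2,4) = 2x2
Unfold 1 (reflect across h@2): 2 holes -> [(1, 3), (2, 3)]
Unfold 2 (reflect across v@2): 4 holes -> [(1, 0), (1, 3), (2, 0), (2, 3)]
Unfold 3 (reflect across h@4): 8 holes -> [(1, 0), (1, 3), (2, 0), (2, 3), (5, 0), (5, 3), (6, 0), (6, 3)]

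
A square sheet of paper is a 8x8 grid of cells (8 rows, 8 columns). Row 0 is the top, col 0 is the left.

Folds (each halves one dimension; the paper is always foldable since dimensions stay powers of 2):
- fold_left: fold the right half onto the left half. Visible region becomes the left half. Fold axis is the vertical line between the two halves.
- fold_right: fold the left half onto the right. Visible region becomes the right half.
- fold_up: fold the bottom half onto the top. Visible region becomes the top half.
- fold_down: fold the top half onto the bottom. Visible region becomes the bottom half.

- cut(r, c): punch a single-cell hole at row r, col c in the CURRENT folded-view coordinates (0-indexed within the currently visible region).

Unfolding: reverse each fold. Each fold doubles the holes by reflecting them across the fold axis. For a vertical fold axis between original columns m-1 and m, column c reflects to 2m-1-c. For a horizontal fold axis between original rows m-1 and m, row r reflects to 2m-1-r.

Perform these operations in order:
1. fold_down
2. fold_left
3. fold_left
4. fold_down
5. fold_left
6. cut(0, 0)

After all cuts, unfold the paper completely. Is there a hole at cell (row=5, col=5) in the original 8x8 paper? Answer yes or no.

Op 1 fold_down: fold axis h@4; visible region now rows[4,8) x cols[0,8) = 4x8
Op 2 fold_left: fold axis v@4; visible region now rows[4,8) x cols[0,4) = 4x4
Op 3 fold_left: fold axis v@2; visible region now rows[4,8) x cols[0,2) = 4x2
Op 4 fold_down: fold axis h@6; visible region now rows[6,8) x cols[0,2) = 2x2
Op 5 fold_left: fold axis v@1; visible region now rows[6,8) x cols[0,1) = 2x1
Op 6 cut(0, 0): punch at orig (6,0); cuts so far [(6, 0)]; region rows[6,8) x cols[0,1) = 2x1
Unfold 1 (reflect across v@1): 2 holes -> [(6, 0), (6, 1)]
Unfold 2 (reflect across h@6): 4 holes -> [(5, 0), (5, 1), (6, 0), (6, 1)]
Unfold 3 (reflect across v@2): 8 holes -> [(5, 0), (5, 1), (5, 2), (5, 3), (6, 0), (6, 1), (6, 2), (6, 3)]
Unfold 4 (reflect across v@4): 16 holes -> [(5, 0), (5, 1), (5, 2), (5, 3), (5, 4), (5, 5), (5, 6), (5, 7), (6, 0), (6, 1), (6, 2), (6, 3), (6, 4), (6, 5), (6, 6), (6, 7)]
Unfold 5 (reflect across h@4): 32 holes -> [(1, 0), (1, 1), (1, 2), (1, 3), (1, 4), (1, 5), (1, 6), (1, 7), (2, 0), (2, 1), (2, 2), (2, 3), (2, 4), (2, 5), (2, 6), (2, 7), (5, 0), (5, 1), (5, 2), (5, 3), (5, 4), (5, 5), (5, 6), (5, 7), (6, 0), (6, 1), (6, 2), (6, 3), (6, 4), (6, 5), (6, 6), (6, 7)]
Holes: [(1, 0), (1, 1), (1, 2), (1, 3), (1, 4), (1, 5), (1, 6), (1, 7), (2, 0), (2, 1), (2, 2), (2, 3), (2, 4), (2, 5), (2, 6), (2, 7), (5, 0), (5, 1), (5, 2), (5, 3), (5, 4), (5, 5), (5, 6), (5, 7), (6, 0), (6, 1), (6, 2), (6, 3), (6, 4), (6, 5), (6, 6), (6, 7)]

Answer: yes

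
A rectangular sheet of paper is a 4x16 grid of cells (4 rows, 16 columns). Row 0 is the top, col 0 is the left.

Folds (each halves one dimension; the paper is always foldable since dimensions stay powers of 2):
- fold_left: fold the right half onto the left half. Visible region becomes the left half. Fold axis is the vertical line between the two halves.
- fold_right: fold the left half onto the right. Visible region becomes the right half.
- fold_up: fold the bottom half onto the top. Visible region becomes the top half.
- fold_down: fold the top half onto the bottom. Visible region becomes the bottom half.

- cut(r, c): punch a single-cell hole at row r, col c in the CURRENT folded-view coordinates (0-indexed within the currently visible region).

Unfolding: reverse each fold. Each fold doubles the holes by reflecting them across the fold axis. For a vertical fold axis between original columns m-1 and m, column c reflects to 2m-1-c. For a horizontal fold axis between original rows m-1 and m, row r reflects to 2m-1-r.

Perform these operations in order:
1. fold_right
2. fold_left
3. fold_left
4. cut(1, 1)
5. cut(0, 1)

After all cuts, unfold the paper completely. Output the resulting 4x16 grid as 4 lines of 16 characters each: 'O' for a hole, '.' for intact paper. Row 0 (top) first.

Answer: .OO..OO..OO..OO.
.OO..OO..OO..OO.
................
................

Derivation:
Op 1 fold_right: fold axis v@8; visible region now rows[0,4) x cols[8,16) = 4x8
Op 2 fold_left: fold axis v@12; visible region now rows[0,4) x cols[8,12) = 4x4
Op 3 fold_left: fold axis v@10; visible region now rows[0,4) x cols[8,10) = 4x2
Op 4 cut(1, 1): punch at orig (1,9); cuts so far [(1, 9)]; region rows[0,4) x cols[8,10) = 4x2
Op 5 cut(0, 1): punch at orig (0,9); cuts so far [(0, 9), (1, 9)]; region rows[0,4) x cols[8,10) = 4x2
Unfold 1 (reflect across v@10): 4 holes -> [(0, 9), (0, 10), (1, 9), (1, 10)]
Unfold 2 (reflect across v@12): 8 holes -> [(0, 9), (0, 10), (0, 13), (0, 14), (1, 9), (1, 10), (1, 13), (1, 14)]
Unfold 3 (reflect across v@8): 16 holes -> [(0, 1), (0, 2), (0, 5), (0, 6), (0, 9), (0, 10), (0, 13), (0, 14), (1, 1), (1, 2), (1, 5), (1, 6), (1, 9), (1, 10), (1, 13), (1, 14)]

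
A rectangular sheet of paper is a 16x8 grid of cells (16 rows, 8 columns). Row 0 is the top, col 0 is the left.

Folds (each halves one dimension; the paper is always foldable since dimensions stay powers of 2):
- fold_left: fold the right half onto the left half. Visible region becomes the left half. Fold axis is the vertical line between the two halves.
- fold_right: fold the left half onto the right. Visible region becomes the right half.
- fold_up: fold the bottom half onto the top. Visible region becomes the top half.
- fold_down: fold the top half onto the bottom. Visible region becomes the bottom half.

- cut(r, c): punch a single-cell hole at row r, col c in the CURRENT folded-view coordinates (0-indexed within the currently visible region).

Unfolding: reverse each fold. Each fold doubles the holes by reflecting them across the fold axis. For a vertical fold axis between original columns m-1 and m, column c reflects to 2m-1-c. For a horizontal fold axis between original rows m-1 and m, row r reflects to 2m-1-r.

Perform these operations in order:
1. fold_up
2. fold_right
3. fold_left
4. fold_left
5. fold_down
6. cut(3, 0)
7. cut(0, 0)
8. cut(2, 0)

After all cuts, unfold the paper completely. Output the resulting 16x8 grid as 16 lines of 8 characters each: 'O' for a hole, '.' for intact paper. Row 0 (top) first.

Answer: OOOOOOOO
OOOOOOOO
........
OOOOOOOO
OOOOOOOO
........
OOOOOOOO
OOOOOOOO
OOOOOOOO
OOOOOOOO
........
OOOOOOOO
OOOOOOOO
........
OOOOOOOO
OOOOOOOO

Derivation:
Op 1 fold_up: fold axis h@8; visible region now rows[0,8) x cols[0,8) = 8x8
Op 2 fold_right: fold axis v@4; visible region now rows[0,8) x cols[4,8) = 8x4
Op 3 fold_left: fold axis v@6; visible region now rows[0,8) x cols[4,6) = 8x2
Op 4 fold_left: fold axis v@5; visible region now rows[0,8) x cols[4,5) = 8x1
Op 5 fold_down: fold axis h@4; visible region now rows[4,8) x cols[4,5) = 4x1
Op 6 cut(3, 0): punch at orig (7,4); cuts so far [(7, 4)]; region rows[4,8) x cols[4,5) = 4x1
Op 7 cut(0, 0): punch at orig (4,4); cuts so far [(4, 4), (7, 4)]; region rows[4,8) x cols[4,5) = 4x1
Op 8 cut(2, 0): punch at orig (6,4); cuts so far [(4, 4), (6, 4), (7, 4)]; region rows[4,8) x cols[4,5) = 4x1
Unfold 1 (reflect across h@4): 6 holes -> [(0, 4), (1, 4), (3, 4), (4, 4), (6, 4), (7, 4)]
Unfold 2 (reflect across v@5): 12 holes -> [(0, 4), (0, 5), (1, 4), (1, 5), (3, 4), (3, 5), (4, 4), (4, 5), (6, 4), (6, 5), (7, 4), (7, 5)]
Unfold 3 (reflect across v@6): 24 holes -> [(0, 4), (0, 5), (0, 6), (0, 7), (1, 4), (1, 5), (1, 6), (1, 7), (3, 4), (3, 5), (3, 6), (3, 7), (4, 4), (4, 5), (4, 6), (4, 7), (6, 4), (6, 5), (6, 6), (6, 7), (7, 4), (7, 5), (7, 6), (7, 7)]
Unfold 4 (reflect across v@4): 48 holes -> [(0, 0), (0, 1), (0, 2), (0, 3), (0, 4), (0, 5), (0, 6), (0, 7), (1, 0), (1, 1), (1, 2), (1, 3), (1, 4), (1, 5), (1, 6), (1, 7), (3, 0), (3, 1), (3, 2), (3, 3), (3, 4), (3, 5), (3, 6), (3, 7), (4, 0), (4, 1), (4, 2), (4, 3), (4, 4), (4, 5), (4, 6), (4, 7), (6, 0), (6, 1), (6, 2), (6, 3), (6, 4), (6, 5), (6, 6), (6, 7), (7, 0), (7, 1), (7, 2), (7, 3), (7, 4), (7, 5), (7, 6), (7, 7)]
Unfold 5 (reflect across h@8): 96 holes -> [(0, 0), (0, 1), (0, 2), (0, 3), (0, 4), (0, 5), (0, 6), (0, 7), (1, 0), (1, 1), (1, 2), (1, 3), (1, 4), (1, 5), (1, 6), (1, 7), (3, 0), (3, 1), (3, 2), (3, 3), (3, 4), (3, 5), (3, 6), (3, 7), (4, 0), (4, 1), (4, 2), (4, 3), (4, 4), (4, 5), (4, 6), (4, 7), (6, 0), (6, 1), (6, 2), (6, 3), (6, 4), (6, 5), (6, 6), (6, 7), (7, 0), (7, 1), (7, 2), (7, 3), (7, 4), (7, 5), (7, 6), (7, 7), (8, 0), (8, 1), (8, 2), (8, 3), (8, 4), (8, 5), (8, 6), (8, 7), (9, 0), (9, 1), (9, 2), (9, 3), (9, 4), (9, 5), (9, 6), (9, 7), (11, 0), (11, 1), (11, 2), (11, 3), (11, 4), (11, 5), (11, 6), (11, 7), (12, 0), (12, 1), (12, 2), (12, 3), (12, 4), (12, 5), (12, 6), (12, 7), (14, 0), (14, 1), (14, 2), (14, 3), (14, 4), (14, 5), (14, 6), (14, 7), (15, 0), (15, 1), (15, 2), (15, 3), (15, 4), (15, 5), (15, 6), (15, 7)]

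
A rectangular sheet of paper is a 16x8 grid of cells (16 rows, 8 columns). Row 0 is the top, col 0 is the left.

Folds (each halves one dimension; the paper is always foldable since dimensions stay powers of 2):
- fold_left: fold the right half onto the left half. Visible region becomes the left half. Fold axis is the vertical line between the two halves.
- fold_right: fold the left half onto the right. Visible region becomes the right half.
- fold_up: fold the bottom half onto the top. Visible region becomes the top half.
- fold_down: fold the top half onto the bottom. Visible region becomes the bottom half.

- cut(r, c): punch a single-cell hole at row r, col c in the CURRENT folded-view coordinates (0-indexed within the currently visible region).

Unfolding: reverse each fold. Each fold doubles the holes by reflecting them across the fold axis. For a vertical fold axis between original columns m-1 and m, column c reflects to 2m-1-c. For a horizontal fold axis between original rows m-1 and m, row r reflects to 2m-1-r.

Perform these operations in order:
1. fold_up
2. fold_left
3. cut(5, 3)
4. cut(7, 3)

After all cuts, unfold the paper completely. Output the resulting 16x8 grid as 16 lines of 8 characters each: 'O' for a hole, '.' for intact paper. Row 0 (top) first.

Op 1 fold_up: fold axis h@8; visible region now rows[0,8) x cols[0,8) = 8x8
Op 2 fold_left: fold axis v@4; visible region now rows[0,8) x cols[0,4) = 8x4
Op 3 cut(5, 3): punch at orig (5,3); cuts so far [(5, 3)]; region rows[0,8) x cols[0,4) = 8x4
Op 4 cut(7, 3): punch at orig (7,3); cuts so far [(5, 3), (7, 3)]; region rows[0,8) x cols[0,4) = 8x4
Unfold 1 (reflect across v@4): 4 holes -> [(5, 3), (5, 4), (7, 3), (7, 4)]
Unfold 2 (reflect across h@8): 8 holes -> [(5, 3), (5, 4), (7, 3), (7, 4), (8, 3), (8, 4), (10, 3), (10, 4)]

Answer: ........
........
........
........
........
...OO...
........
...OO...
...OO...
........
...OO...
........
........
........
........
........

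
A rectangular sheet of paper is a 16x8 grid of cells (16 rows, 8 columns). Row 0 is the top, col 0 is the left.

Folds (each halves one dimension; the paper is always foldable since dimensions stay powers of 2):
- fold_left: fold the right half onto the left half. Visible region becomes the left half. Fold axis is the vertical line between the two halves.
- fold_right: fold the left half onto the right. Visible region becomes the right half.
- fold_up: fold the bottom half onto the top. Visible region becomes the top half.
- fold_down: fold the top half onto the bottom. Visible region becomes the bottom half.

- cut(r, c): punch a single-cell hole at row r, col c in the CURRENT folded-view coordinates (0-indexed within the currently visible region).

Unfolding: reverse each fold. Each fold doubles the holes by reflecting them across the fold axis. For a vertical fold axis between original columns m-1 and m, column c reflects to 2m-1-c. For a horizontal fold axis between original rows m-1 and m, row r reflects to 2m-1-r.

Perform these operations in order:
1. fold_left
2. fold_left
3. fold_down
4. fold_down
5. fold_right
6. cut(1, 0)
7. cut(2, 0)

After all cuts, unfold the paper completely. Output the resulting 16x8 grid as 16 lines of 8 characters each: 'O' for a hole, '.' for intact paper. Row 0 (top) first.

Op 1 fold_left: fold axis v@4; visible region now rows[0,16) x cols[0,4) = 16x4
Op 2 fold_left: fold axis v@2; visible region now rows[0,16) x cols[0,2) = 16x2
Op 3 fold_down: fold axis h@8; visible region now rows[8,16) x cols[0,2) = 8x2
Op 4 fold_down: fold axis h@12; visible region now rows[12,16) x cols[0,2) = 4x2
Op 5 fold_right: fold axis v@1; visible region now rows[12,16) x cols[1,2) = 4x1
Op 6 cut(1, 0): punch at orig (13,1); cuts so far [(13, 1)]; region rows[12,16) x cols[1,2) = 4x1
Op 7 cut(2, 0): punch at orig (14,1); cuts so far [(13, 1), (14, 1)]; region rows[12,16) x cols[1,2) = 4x1
Unfold 1 (reflect across v@1): 4 holes -> [(13, 0), (13, 1), (14, 0), (14, 1)]
Unfold 2 (reflect across h@12): 8 holes -> [(9, 0), (9, 1), (10, 0), (10, 1), (13, 0), (13, 1), (14, 0), (14, 1)]
Unfold 3 (reflect across h@8): 16 holes -> [(1, 0), (1, 1), (2, 0), (2, 1), (5, 0), (5, 1), (6, 0), (6, 1), (9, 0), (9, 1), (10, 0), (10, 1), (13, 0), (13, 1), (14, 0), (14, 1)]
Unfold 4 (reflect across v@2): 32 holes -> [(1, 0), (1, 1), (1, 2), (1, 3), (2, 0), (2, 1), (2, 2), (2, 3), (5, 0), (5, 1), (5, 2), (5, 3), (6, 0), (6, 1), (6, 2), (6, 3), (9, 0), (9, 1), (9, 2), (9, 3), (10, 0), (10, 1), (10, 2), (10, 3), (13, 0), (13, 1), (13, 2), (13, 3), (14, 0), (14, 1), (14, 2), (14, 3)]
Unfold 5 (reflect across v@4): 64 holes -> [(1, 0), (1, 1), (1, 2), (1, 3), (1, 4), (1, 5), (1, 6), (1, 7), (2, 0), (2, 1), (2, 2), (2, 3), (2, 4), (2, 5), (2, 6), (2, 7), (5, 0), (5, 1), (5, 2), (5, 3), (5, 4), (5, 5), (5, 6), (5, 7), (6, 0), (6, 1), (6, 2), (6, 3), (6, 4), (6, 5), (6, 6), (6, 7), (9, 0), (9, 1), (9, 2), (9, 3), (9, 4), (9, 5), (9, 6), (9, 7), (10, 0), (10, 1), (10, 2), (10, 3), (10, 4), (10, 5), (10, 6), (10, 7), (13, 0), (13, 1), (13, 2), (13, 3), (13, 4), (13, 5), (13, 6), (13, 7), (14, 0), (14, 1), (14, 2), (14, 3), (14, 4), (14, 5), (14, 6), (14, 7)]

Answer: ........
OOOOOOOO
OOOOOOOO
........
........
OOOOOOOO
OOOOOOOO
........
........
OOOOOOOO
OOOOOOOO
........
........
OOOOOOOO
OOOOOOOO
........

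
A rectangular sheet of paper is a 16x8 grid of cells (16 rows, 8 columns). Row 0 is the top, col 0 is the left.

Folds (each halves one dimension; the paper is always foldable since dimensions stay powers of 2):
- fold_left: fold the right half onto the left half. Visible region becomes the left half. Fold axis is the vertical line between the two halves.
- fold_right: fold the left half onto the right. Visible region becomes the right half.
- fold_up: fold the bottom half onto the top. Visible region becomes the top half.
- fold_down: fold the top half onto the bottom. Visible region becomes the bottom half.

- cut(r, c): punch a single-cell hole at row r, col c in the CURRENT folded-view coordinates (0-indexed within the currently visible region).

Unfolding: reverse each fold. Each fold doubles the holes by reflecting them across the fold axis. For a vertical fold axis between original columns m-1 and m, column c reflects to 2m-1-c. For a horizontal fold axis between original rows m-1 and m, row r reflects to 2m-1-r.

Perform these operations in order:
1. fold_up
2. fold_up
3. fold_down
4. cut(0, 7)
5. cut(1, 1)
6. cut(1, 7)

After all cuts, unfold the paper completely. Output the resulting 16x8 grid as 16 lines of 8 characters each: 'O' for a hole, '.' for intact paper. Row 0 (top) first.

Answer: .O.....O
.......O
.......O
.O.....O
.O.....O
.......O
.......O
.O.....O
.O.....O
.......O
.......O
.O.....O
.O.....O
.......O
.......O
.O.....O

Derivation:
Op 1 fold_up: fold axis h@8; visible region now rows[0,8) x cols[0,8) = 8x8
Op 2 fold_up: fold axis h@4; visible region now rows[0,4) x cols[0,8) = 4x8
Op 3 fold_down: fold axis h@2; visible region now rows[2,4) x cols[0,8) = 2x8
Op 4 cut(0, 7): punch at orig (2,7); cuts so far [(2, 7)]; region rows[2,4) x cols[0,8) = 2x8
Op 5 cut(1, 1): punch at orig (3,1); cuts so far [(2, 7), (3, 1)]; region rows[2,4) x cols[0,8) = 2x8
Op 6 cut(1, 7): punch at orig (3,7); cuts so far [(2, 7), (3, 1), (3, 7)]; region rows[2,4) x cols[0,8) = 2x8
Unfold 1 (reflect across h@2): 6 holes -> [(0, 1), (0, 7), (1, 7), (2, 7), (3, 1), (3, 7)]
Unfold 2 (reflect across h@4): 12 holes -> [(0, 1), (0, 7), (1, 7), (2, 7), (3, 1), (3, 7), (4, 1), (4, 7), (5, 7), (6, 7), (7, 1), (7, 7)]
Unfold 3 (reflect across h@8): 24 holes -> [(0, 1), (0, 7), (1, 7), (2, 7), (3, 1), (3, 7), (4, 1), (4, 7), (5, 7), (6, 7), (7, 1), (7, 7), (8, 1), (8, 7), (9, 7), (10, 7), (11, 1), (11, 7), (12, 1), (12, 7), (13, 7), (14, 7), (15, 1), (15, 7)]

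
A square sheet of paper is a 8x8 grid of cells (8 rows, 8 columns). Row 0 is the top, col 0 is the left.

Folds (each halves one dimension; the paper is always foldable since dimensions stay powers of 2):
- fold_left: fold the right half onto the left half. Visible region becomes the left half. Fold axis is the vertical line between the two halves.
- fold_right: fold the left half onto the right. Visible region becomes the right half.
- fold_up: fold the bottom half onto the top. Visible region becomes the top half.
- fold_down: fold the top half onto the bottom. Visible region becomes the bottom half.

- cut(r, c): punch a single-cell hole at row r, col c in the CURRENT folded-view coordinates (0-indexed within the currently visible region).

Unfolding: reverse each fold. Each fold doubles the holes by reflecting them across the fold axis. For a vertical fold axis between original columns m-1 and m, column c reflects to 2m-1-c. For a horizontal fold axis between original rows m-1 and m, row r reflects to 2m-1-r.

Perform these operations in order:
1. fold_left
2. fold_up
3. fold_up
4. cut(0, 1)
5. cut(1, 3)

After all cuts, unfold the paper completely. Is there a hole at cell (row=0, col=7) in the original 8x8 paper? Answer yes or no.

Answer: no

Derivation:
Op 1 fold_left: fold axis v@4; visible region now rows[0,8) x cols[0,4) = 8x4
Op 2 fold_up: fold axis h@4; visible region now rows[0,4) x cols[0,4) = 4x4
Op 3 fold_up: fold axis h@2; visible region now rows[0,2) x cols[0,4) = 2x4
Op 4 cut(0, 1): punch at orig (0,1); cuts so far [(0, 1)]; region rows[0,2) x cols[0,4) = 2x4
Op 5 cut(1, 3): punch at orig (1,3); cuts so far [(0, 1), (1, 3)]; region rows[0,2) x cols[0,4) = 2x4
Unfold 1 (reflect across h@2): 4 holes -> [(0, 1), (1, 3), (2, 3), (3, 1)]
Unfold 2 (reflect across h@4): 8 holes -> [(0, 1), (1, 3), (2, 3), (3, 1), (4, 1), (5, 3), (6, 3), (7, 1)]
Unfold 3 (reflect across v@4): 16 holes -> [(0, 1), (0, 6), (1, 3), (1, 4), (2, 3), (2, 4), (3, 1), (3, 6), (4, 1), (4, 6), (5, 3), (5, 4), (6, 3), (6, 4), (7, 1), (7, 6)]
Holes: [(0, 1), (0, 6), (1, 3), (1, 4), (2, 3), (2, 4), (3, 1), (3, 6), (4, 1), (4, 6), (5, 3), (5, 4), (6, 3), (6, 4), (7, 1), (7, 6)]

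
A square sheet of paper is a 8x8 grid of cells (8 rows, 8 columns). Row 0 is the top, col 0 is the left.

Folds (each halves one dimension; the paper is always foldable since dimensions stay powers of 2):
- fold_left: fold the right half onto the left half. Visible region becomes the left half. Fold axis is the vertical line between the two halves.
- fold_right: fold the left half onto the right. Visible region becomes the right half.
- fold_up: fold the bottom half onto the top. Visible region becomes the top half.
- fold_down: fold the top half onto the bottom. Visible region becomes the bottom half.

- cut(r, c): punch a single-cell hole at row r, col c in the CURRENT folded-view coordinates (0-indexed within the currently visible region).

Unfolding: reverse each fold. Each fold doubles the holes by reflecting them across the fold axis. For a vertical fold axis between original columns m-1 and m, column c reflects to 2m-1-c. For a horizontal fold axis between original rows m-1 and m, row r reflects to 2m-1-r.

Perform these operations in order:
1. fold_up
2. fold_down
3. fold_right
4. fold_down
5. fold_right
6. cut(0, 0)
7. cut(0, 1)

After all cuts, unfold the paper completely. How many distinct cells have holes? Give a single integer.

Op 1 fold_up: fold axis h@4; visible region now rows[0,4) x cols[0,8) = 4x8
Op 2 fold_down: fold axis h@2; visible region now rows[2,4) x cols[0,8) = 2x8
Op 3 fold_right: fold axis v@4; visible region now rows[2,4) x cols[4,8) = 2x4
Op 4 fold_down: fold axis h@3; visible region now rows[3,4) x cols[4,8) = 1x4
Op 5 fold_right: fold axis v@6; visible region now rows[3,4) x cols[6,8) = 1x2
Op 6 cut(0, 0): punch at orig (3,6); cuts so far [(3, 6)]; region rows[3,4) x cols[6,8) = 1x2
Op 7 cut(0, 1): punch at orig (3,7); cuts so far [(3, 6), (3, 7)]; region rows[3,4) x cols[6,8) = 1x2
Unfold 1 (reflect across v@6): 4 holes -> [(3, 4), (3, 5), (3, 6), (3, 7)]
Unfold 2 (reflect across h@3): 8 holes -> [(2, 4), (2, 5), (2, 6), (2, 7), (3, 4), (3, 5), (3, 6), (3, 7)]
Unfold 3 (reflect across v@4): 16 holes -> [(2, 0), (2, 1), (2, 2), (2, 3), (2, 4), (2, 5), (2, 6), (2, 7), (3, 0), (3, 1), (3, 2), (3, 3), (3, 4), (3, 5), (3, 6), (3, 7)]
Unfold 4 (reflect across h@2): 32 holes -> [(0, 0), (0, 1), (0, 2), (0, 3), (0, 4), (0, 5), (0, 6), (0, 7), (1, 0), (1, 1), (1, 2), (1, 3), (1, 4), (1, 5), (1, 6), (1, 7), (2, 0), (2, 1), (2, 2), (2, 3), (2, 4), (2, 5), (2, 6), (2, 7), (3, 0), (3, 1), (3, 2), (3, 3), (3, 4), (3, 5), (3, 6), (3, 7)]
Unfold 5 (reflect across h@4): 64 holes -> [(0, 0), (0, 1), (0, 2), (0, 3), (0, 4), (0, 5), (0, 6), (0, 7), (1, 0), (1, 1), (1, 2), (1, 3), (1, 4), (1, 5), (1, 6), (1, 7), (2, 0), (2, 1), (2, 2), (2, 3), (2, 4), (2, 5), (2, 6), (2, 7), (3, 0), (3, 1), (3, 2), (3, 3), (3, 4), (3, 5), (3, 6), (3, 7), (4, 0), (4, 1), (4, 2), (4, 3), (4, 4), (4, 5), (4, 6), (4, 7), (5, 0), (5, 1), (5, 2), (5, 3), (5, 4), (5, 5), (5, 6), (5, 7), (6, 0), (6, 1), (6, 2), (6, 3), (6, 4), (6, 5), (6, 6), (6, 7), (7, 0), (7, 1), (7, 2), (7, 3), (7, 4), (7, 5), (7, 6), (7, 7)]

Answer: 64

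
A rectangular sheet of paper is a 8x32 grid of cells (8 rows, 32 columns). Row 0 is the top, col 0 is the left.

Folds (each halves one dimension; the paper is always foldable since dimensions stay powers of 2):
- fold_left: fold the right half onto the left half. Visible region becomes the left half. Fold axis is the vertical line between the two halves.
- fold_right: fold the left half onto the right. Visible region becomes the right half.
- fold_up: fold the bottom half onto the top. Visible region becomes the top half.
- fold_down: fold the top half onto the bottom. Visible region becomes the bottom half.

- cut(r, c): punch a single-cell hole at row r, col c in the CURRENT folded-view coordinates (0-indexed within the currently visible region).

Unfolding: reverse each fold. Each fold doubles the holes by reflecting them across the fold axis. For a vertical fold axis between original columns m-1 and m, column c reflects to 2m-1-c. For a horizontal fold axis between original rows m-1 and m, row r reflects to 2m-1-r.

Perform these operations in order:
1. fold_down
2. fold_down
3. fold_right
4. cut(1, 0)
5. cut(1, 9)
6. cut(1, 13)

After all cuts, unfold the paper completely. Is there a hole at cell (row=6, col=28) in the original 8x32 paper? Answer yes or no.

Op 1 fold_down: fold axis h@4; visible region now rows[4,8) x cols[0,32) = 4x32
Op 2 fold_down: fold axis h@6; visible region now rows[6,8) x cols[0,32) = 2x32
Op 3 fold_right: fold axis v@16; visible region now rows[6,8) x cols[16,32) = 2x16
Op 4 cut(1, 0): punch at orig (7,16); cuts so far [(7, 16)]; region rows[6,8) x cols[16,32) = 2x16
Op 5 cut(1, 9): punch at orig (7,25); cuts so far [(7, 16), (7, 25)]; region rows[6,8) x cols[16,32) = 2x16
Op 6 cut(1, 13): punch at orig (7,29); cuts so far [(7, 16), (7, 25), (7, 29)]; region rows[6,8) x cols[16,32) = 2x16
Unfold 1 (reflect across v@16): 6 holes -> [(7, 2), (7, 6), (7, 15), (7, 16), (7, 25), (7, 29)]
Unfold 2 (reflect across h@6): 12 holes -> [(4, 2), (4, 6), (4, 15), (4, 16), (4, 25), (4, 29), (7, 2), (7, 6), (7, 15), (7, 16), (7, 25), (7, 29)]
Unfold 3 (reflect across h@4): 24 holes -> [(0, 2), (0, 6), (0, 15), (0, 16), (0, 25), (0, 29), (3, 2), (3, 6), (3, 15), (3, 16), (3, 25), (3, 29), (4, 2), (4, 6), (4, 15), (4, 16), (4, 25), (4, 29), (7, 2), (7, 6), (7, 15), (7, 16), (7, 25), (7, 29)]
Holes: [(0, 2), (0, 6), (0, 15), (0, 16), (0, 25), (0, 29), (3, 2), (3, 6), (3, 15), (3, 16), (3, 25), (3, 29), (4, 2), (4, 6), (4, 15), (4, 16), (4, 25), (4, 29), (7, 2), (7, 6), (7, 15), (7, 16), (7, 25), (7, 29)]

Answer: no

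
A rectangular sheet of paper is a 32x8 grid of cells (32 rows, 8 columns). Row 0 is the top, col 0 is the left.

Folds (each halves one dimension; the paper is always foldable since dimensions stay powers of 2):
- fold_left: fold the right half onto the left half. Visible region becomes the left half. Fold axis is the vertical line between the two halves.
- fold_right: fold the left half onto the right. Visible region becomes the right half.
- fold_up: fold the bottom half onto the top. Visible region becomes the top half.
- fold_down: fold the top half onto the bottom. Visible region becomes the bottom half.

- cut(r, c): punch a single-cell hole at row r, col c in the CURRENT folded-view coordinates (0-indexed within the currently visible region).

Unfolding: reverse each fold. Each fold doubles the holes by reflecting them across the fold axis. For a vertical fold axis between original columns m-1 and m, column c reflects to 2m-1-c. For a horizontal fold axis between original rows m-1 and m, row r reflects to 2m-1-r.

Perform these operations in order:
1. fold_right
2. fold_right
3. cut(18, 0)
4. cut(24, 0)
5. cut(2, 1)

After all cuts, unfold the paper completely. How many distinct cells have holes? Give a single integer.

Op 1 fold_right: fold axis v@4; visible region now rows[0,32) x cols[4,8) = 32x4
Op 2 fold_right: fold axis v@6; visible region now rows[0,32) x cols[6,8) = 32x2
Op 3 cut(18, 0): punch at orig (18,6); cuts so far [(18, 6)]; region rows[0,32) x cols[6,8) = 32x2
Op 4 cut(24, 0): punch at orig (24,6); cuts so far [(18, 6), (24, 6)]; region rows[0,32) x cols[6,8) = 32x2
Op 5 cut(2, 1): punch at orig (2,7); cuts so far [(2, 7), (18, 6), (24, 6)]; region rows[0,32) x cols[6,8) = 32x2
Unfold 1 (reflect across v@6): 6 holes -> [(2, 4), (2, 7), (18, 5), (18, 6), (24, 5), (24, 6)]
Unfold 2 (reflect across v@4): 12 holes -> [(2, 0), (2, 3), (2, 4), (2, 7), (18, 1), (18, 2), (18, 5), (18, 6), (24, 1), (24, 2), (24, 5), (24, 6)]

Answer: 12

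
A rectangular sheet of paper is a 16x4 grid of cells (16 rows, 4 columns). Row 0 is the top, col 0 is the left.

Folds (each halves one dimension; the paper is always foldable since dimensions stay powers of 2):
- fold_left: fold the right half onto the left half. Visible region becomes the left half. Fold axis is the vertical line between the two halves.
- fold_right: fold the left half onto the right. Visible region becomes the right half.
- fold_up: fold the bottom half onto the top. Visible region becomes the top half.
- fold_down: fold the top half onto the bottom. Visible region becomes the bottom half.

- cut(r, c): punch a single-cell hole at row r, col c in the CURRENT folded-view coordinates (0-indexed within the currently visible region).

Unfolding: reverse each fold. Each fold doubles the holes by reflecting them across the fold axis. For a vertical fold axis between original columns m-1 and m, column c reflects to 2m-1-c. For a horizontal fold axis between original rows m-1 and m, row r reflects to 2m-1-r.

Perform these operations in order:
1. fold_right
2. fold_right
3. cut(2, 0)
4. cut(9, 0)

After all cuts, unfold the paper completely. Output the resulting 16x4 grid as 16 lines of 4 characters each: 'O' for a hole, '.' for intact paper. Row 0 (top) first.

Op 1 fold_right: fold axis v@2; visible region now rows[0,16) x cols[2,4) = 16x2
Op 2 fold_right: fold axis v@3; visible region now rows[0,16) x cols[3,4) = 16x1
Op 3 cut(2, 0): punch at orig (2,3); cuts so far [(2, 3)]; region rows[0,16) x cols[3,4) = 16x1
Op 4 cut(9, 0): punch at orig (9,3); cuts so far [(2, 3), (9, 3)]; region rows[0,16) x cols[3,4) = 16x1
Unfold 1 (reflect across v@3): 4 holes -> [(2, 2), (2, 3), (9, 2), (9, 3)]
Unfold 2 (reflect across v@2): 8 holes -> [(2, 0), (2, 1), (2, 2), (2, 3), (9, 0), (9, 1), (9, 2), (9, 3)]

Answer: ....
....
OOOO
....
....
....
....
....
....
OOOO
....
....
....
....
....
....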